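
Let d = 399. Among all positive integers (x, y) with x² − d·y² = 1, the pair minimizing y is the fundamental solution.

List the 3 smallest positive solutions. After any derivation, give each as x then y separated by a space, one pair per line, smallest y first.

√399 = [19; 1,38, …], period ℓ=2 (even) → k=1
k=0  a_k=19  p_k/q_k = 19/1
k=1  a_k=1  p_k/q_k = 20/1
(x₁, y₁) = (20, 1);  20² − 399·1² = 1 ✓
(20+1√399)^2 = 799 + 40√399
(20+1√399)^3 = 31940 + 1599√399

20 1
799 40
31940 1599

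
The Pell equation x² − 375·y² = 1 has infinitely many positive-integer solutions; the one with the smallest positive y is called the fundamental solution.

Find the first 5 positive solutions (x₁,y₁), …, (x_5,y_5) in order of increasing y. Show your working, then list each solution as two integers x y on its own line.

15124 781
457470751 23623688
13837575261124 714569313843
418558976041008001 21614292581499376
12660571893450834753124 653789121290623811405

√375 → a₀=19, period (2,1,2,1,5,1,2,1,2,38); ℓ=10 even so k=9
a_0=19:  p_0=19·1+0=19,  q_0=19·0+1=1
a_1=2:  p_1=2·19+1=39,  q_1=2·1+0=2
a_2=1:  p_2=1·39+19=58,  q_2=1·2+1=3
a_3=2:  p_3=2·58+39=155,  q_3=2·3+2=8
…
a_8=1:  p_8=1·4086+1433=5519,  q_8=1·211+74=285
a_9=2:  p_9=2·5519+4086=15124,  q_9=2·285+211=781
→ (15124, 781).  Check: 15124²=228735376, 375·781²=228735375, difference 1.
n=2: (15124,781)∘(15124,781) = (15124·15124+375·781·781, 15124·781+781·15124) = (457470751,23623688)
n=3: (457470751,23623688)∘(15124,781) = (15124·457470751+375·781·23623688, 15124·23623688+781·457470751) = (13837575261124,714569313843)
n=4: (13837575261124,714569313843)∘(15124,781) = (15124·13837575261124+375·781·714569313843, 15124·714569313843+781·13837575261124) = (418558976041008001,21614292581499376)
n=5: (418558976041008001,21614292581499376)∘(15124,781) = (15124·418558976041008001+375·781·21614292581499376, 15124·21614292581499376+781·418558976041008001) = (12660571893450834753124,653789121290623811405)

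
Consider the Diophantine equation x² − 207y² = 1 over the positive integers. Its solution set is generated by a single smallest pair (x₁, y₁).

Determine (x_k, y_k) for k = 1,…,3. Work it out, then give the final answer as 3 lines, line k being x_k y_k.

√207 → a₀=14, period (2,1,1,2,1,1,2,28); ℓ=8 even so k=7
a_0=14:  p_0=14·1+0=14,  q_0=14·0+1=1
a_1=2:  p_1=2·14+1=29,  q_1=2·1+0=2
a_2=1:  p_2=1·29+14=43,  q_2=1·2+1=3
…
a_4=2:  p_4=2·72+43=187,  q_4=2·5+3=13
…
a_6=1:  p_6=1·259+187=446,  q_6=1·18+13=31
a_7=2:  p_7=2·446+259=1151,  q_7=2·31+18=80
→ (1151, 80).  Check: 1151²=1324801, 207·80²=1324800, difference 1.
(1151+80√207)^2 = 2649601 + 184160√207
(1151+80√207)^3 = 6099380351 + 423936240√207

1151 80
2649601 184160
6099380351 423936240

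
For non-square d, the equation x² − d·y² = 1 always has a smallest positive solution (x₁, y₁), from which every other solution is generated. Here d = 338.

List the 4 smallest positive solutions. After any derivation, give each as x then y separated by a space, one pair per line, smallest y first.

114243 6214
26102926097 1419812004
5964153172084899 324407165539730
1362725501650887306817 74122495624090936776

√338 → a₀=18, period (2,1,1,2,36); ℓ=5 odd so k=9
i=0: a=18 ⇒ p=18, q=1
i=1: a=2 ⇒ p=37, q=2
i=2: a=1 ⇒ p=55, q=3
i=3: a=1 ⇒ p=92, q=5
…
i=5: a=36 ⇒ p=8696, q=473
i=6: a=2 ⇒ p=17631, q=959
i=7: a=1 ⇒ p=26327, q=1432
i=8: a=1 ⇒ p=43958, q=2391
i=9: a=2 ⇒ p=114243, q=6214
fundamental: x₁=114243, y₁=6214  (since 13051463049 − 338·38613796 = 1)
k=2:  x_2 = 114243·114243+338·6214·6214 = 26102926097,  y_2 = 114243·6214+6214·114243 = 1419812004
k=3:  x_3 = 114243·26102926097+338·6214·1419812004 = 5964153172084899,  y_3 = 114243·1419812004+6214·26102926097 = 324407165539730
k=4:  x_4 = 114243·5964153172084899+338·6214·324407165539730 = 1362725501650887306817,  y_4 = 114243·324407165539730+6214·5964153172084899 = 74122495624090936776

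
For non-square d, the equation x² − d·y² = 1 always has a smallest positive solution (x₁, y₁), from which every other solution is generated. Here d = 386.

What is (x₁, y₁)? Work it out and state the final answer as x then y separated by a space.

111555 5678

√386 → a₀=19, period (1,1,1,4,1,18,1,4,1,1,1,38); ℓ=12 even so k=11
k=0  a_k=19  p_k/q_k = 19/1
k=1  a_k=1  p_k/q_k = 20/1
…
k=7  a_k=1  p_k/q_k = 6621/337
k=8  a_k=4  p_k/q_k = 32771/1668
k=9  a_k=1  p_k/q_k = 39392/2005
k=10  a_k=1  p_k/q_k = 72163/3673
k=11  a_k=1  p_k/q_k = 111555/5678
→ (111555, 5678).  Check: 111555²=12444518025, 386·5678²=12444518024, difference 1.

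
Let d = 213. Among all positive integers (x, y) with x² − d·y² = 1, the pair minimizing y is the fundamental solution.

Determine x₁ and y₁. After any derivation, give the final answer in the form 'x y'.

194399 13320

√213 → a₀=14, period (1,1,2,6,1,8,1,6,2,1,1,28); ℓ=12 even so k=11
i=0: a=14 ⇒ p=14, q=1
i=1: a=1 ⇒ p=15, q=1
i=2: a=1 ⇒ p=29, q=2
i=3: a=2 ⇒ p=73, q=5
i=4: a=6 ⇒ p=467, q=32
i=5: a=1 ⇒ p=540, q=37
i=6: a=8 ⇒ p=4787, q=328
…
i=8: a=6 ⇒ p=36749, q=2518
i=9: a=2 ⇒ p=78825, q=5401
i=10: a=1 ⇒ p=115574, q=7919
i=11: a=1 ⇒ p=194399, q=13320
(x₁, y₁) = (194399, 13320);  194399² − 213·13320² = 1 ✓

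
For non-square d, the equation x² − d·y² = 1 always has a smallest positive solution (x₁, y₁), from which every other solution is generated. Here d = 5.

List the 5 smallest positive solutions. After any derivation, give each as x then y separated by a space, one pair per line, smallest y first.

√5 → a₀=2, period (4); ℓ=1 odd so k=1
step 0: (2, 1)  from 2·(1,0) + (0,1)
step 1: (9, 4)  from 4·(2,1) + (1,0)
→ (9, 4).  Check: 9²=81, 5·4²=80, difference 1.
k=2:  x_2 = 9·9+5·4·4 = 161,  y_2 = 9·4+4·9 = 72
k=3:  x_3 = 9·161+5·4·72 = 2889,  y_3 = 9·72+4·161 = 1292
k=4:  x_4 = 9·2889+5·4·1292 = 51841,  y_4 = 9·1292+4·2889 = 23184
k=5:  x_5 = 9·51841+5·4·23184 = 930249,  y_5 = 9·23184+4·51841 = 416020

9 4
161 72
2889 1292
51841 23184
930249 416020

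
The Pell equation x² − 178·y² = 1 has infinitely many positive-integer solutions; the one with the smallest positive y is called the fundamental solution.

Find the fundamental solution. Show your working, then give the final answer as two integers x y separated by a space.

√178 = [13; 2,1,12,1,2,26, …], period ℓ=6 (even) → k=5
step 0: (13, 1)  from 13·(1,0) + (0,1)
step 1: (27, 2)  from 2·(13,1) + (1,0)
step 2: (40, 3)  from 1·(27,2) + (13,1)
step 3: (507, 38)  from 12·(40,3) + (27,2)
step 4: (547, 41)  from 1·(507,38) + (40,3)
step 5: (1601, 120)  from 2·(547,41) + (507,38)
→ (1601, 120).  Check: 1601²=2563201, 178·120²=2563200, difference 1.

1601 120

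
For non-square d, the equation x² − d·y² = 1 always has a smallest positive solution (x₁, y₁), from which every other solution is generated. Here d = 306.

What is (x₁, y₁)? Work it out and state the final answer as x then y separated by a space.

d=306: √d = [17; 2,34] (ℓ=2, even), read p_1/q_1
a_0=17:  p_0=17·1+0=17,  q_0=17·0+1=1
a_1=2:  p_1=2·17+1=35,  q_1=2·1+0=2
(x₁, y₁) = (35, 2);  35² − 306·2² = 1 ✓

35 2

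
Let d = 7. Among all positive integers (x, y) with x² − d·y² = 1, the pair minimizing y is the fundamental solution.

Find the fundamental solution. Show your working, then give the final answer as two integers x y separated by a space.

8 3

d=7: √d = [2; 1,1,1,4] (ℓ=4, even), read p_3/q_3
a_0=2:  p_0=2·1+0=2,  q_0=2·0+1=1
…
a_2=1:  p_2=1·3+2=5,  q_2=1·1+1=2
a_3=1:  p_3=1·5+3=8,  q_3=1·2+1=3
(x₁, y₁) = (8, 3);  8² − 7·3² = 1 ✓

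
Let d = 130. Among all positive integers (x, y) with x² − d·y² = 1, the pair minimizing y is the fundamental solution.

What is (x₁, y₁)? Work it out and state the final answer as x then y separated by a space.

6499 570

d=130: √d = [11; 2,2,22] (ℓ=3, odd), read p_5/q_5
i=0: a=11 ⇒ p=11, q=1
…
i=4: a=2 ⇒ p=2611, q=229
i=5: a=2 ⇒ p=6499, q=570
→ (6499, 570).  Check: 6499²=42237001, 130·570²=42237000, difference 1.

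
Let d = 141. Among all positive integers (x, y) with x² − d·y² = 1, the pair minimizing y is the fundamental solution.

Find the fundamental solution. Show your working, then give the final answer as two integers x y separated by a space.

[11; 1,6,1,22] for √141; ℓ=4 ⇒ convergent index 3
a_0=11:  p_0=11·1+0=11,  q_0=11·0+1=1
…
a_2=6:  p_2=6·12+11=83,  q_2=6·1+1=7
a_3=1:  p_3=1·83+12=95,  q_3=1·7+1=8
→ (95, 8).  Check: 95²=9025, 141·8²=9024, difference 1.

95 8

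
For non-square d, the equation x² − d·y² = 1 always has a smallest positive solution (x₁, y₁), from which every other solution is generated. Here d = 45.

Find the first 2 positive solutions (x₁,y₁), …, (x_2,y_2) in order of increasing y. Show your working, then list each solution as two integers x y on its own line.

161 24
51841 7728

√45 = [6; 1,2,2,2,1,12, …], period ℓ=6 (even) → k=5
k=0  a_k=6  p_k/q_k = 6/1
k=1  a_k=1  p_k/q_k = 7/1
k=2  a_k=2  p_k/q_k = 20/3
…
k=4  a_k=2  p_k/q_k = 114/17
k=5  a_k=1  p_k/q_k = 161/24
→ (161, 24).  Check: 161²=25921, 45·24²=25920, difference 1.
k=2:  x_2 = 161·161+45·24·24 = 51841,  y_2 = 161·24+24·161 = 7728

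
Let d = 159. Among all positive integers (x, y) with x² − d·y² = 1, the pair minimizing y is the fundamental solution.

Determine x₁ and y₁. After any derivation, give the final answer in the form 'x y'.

1324 105

[12; 1,1,1,1,3,1,1,1,1,24] for √159; ℓ=10 ⇒ convergent index 9
a_0=12:  p_0=12·1+0=12,  q_0=12·0+1=1
a_1=1:  p_1=1·12+1=13,  q_1=1·1+0=1
…
a_3=1:  p_3=1·25+13=38,  q_3=1·2+1=3
…
a_5=3:  p_5=3·63+38=227,  q_5=3·5+3=18
…
a_8=1:  p_8=1·517+290=807,  q_8=1·41+23=64
a_9=1:  p_9=1·807+517=1324,  q_9=1·64+41=105
(x₁, y₁) = (1324, 105);  1324² − 159·105² = 1 ✓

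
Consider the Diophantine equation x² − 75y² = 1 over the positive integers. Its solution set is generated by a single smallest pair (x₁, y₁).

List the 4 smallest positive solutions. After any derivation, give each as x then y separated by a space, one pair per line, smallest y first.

26 3
1351 156
70226 8109
3650401 421512

√75 = [8; 1,1,1,16, …], period ℓ=4 (even) → k=3
step 0: (8, 1)  from 8·(1,0) + (0,1)
step 1: (9, 1)  from 1·(8,1) + (1,0)
step 2: (17, 2)  from 1·(9,1) + (8,1)
step 3: (26, 3)  from 1·(17,2) + (9,1)
fundamental: x₁=26, y₁=3  (since 676 − 75·9 = 1)
k=2:  x_2 = 26·26+75·3·3 = 1351,  y_2 = 26·3+3·26 = 156
k=3:  x_3 = 26·1351+75·3·156 = 70226,  y_3 = 26·156+3·1351 = 8109
k=4:  x_4 = 26·70226+75·3·8109 = 3650401,  y_4 = 26·8109+3·70226 = 421512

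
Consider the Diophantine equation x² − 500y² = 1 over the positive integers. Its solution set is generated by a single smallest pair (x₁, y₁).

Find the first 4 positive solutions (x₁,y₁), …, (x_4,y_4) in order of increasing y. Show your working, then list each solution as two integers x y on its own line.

930249 41602
1730726404001 77400437796
3220013013190122249 144003359718540806
5990827771012465337616001 267917962749548332043592

√500 → a₀=22, period (2,1,3,2,1,…,1,2,44); ℓ=14 even so k=13
i=0: a=22 ⇒ p=22, q=1
i=1: a=2 ⇒ p=45, q=2
…
i=3: a=3 ⇒ p=246, q=11
…
i=8: a=1 ⇒ p=15809, q=707
i=9: a=1 ⇒ p=30254, q=1353
…
i=11: a=3 ⇒ p=259205, q=11592
i=12: a=1 ⇒ p=335522, q=15005
i=13: a=2 ⇒ p=930249, q=41602
fundamental: x₁=930249, y₁=41602  (since 865363202001 − 500·1730726404 = 1)
k=2:  x_2 = 930249·930249+500·41602·41602 = 1730726404001,  y_2 = 930249·41602+41602·930249 = 77400437796
k=3:  x_3 = 930249·1730726404001+500·41602·77400437796 = 3220013013190122249,  y_3 = 930249·77400437796+41602·1730726404001 = 144003359718540806
k=4:  x_4 = 930249·3220013013190122249+500·41602·144003359718540806 = 5990827771012465337616001,  y_4 = 930249·144003359718540806+41602·3220013013190122249 = 267917962749548332043592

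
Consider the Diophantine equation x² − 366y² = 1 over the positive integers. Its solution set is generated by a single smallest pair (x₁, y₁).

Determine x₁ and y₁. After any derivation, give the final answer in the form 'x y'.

907925 47458

√366 → a₀=19, period (7,1,1,1,2,12,2,1,1,1,7,38); ℓ=12 even so k=11
a_0=19:  p_0=19·1+0=19,  q_0=19·0+1=1
a_1=7:  p_1=7·19+1=134,  q_1=7·1+0=7
a_2=1:  p_2=1·134+19=153,  q_2=1·7+1=8
…
a_5=2:  p_5=2·440+287=1167,  q_5=2·23+15=61
…
a_8=1:  p_8=1·30055+14444=44499,  q_8=1·1571+755=2326
…
a_10=1:  p_10=1·74554+44499=119053,  q_10=1·3897+2326=6223
a_11=7:  p_11=7·119053+74554=907925,  q_11=7·6223+3897=47458
(x₁, y₁) = (907925, 47458);  907925² − 366·47458² = 1 ✓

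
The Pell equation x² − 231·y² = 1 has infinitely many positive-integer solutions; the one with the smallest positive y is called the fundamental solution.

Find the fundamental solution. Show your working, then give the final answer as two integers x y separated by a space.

76 5

√231 → a₀=15, period (5,30); ℓ=2 even so k=1
step 0: (15, 1)  from 15·(1,0) + (0,1)
step 1: (76, 5)  from 5·(15,1) + (1,0)
fundamental: x₁=76, y₁=5  (since 5776 − 231·25 = 1)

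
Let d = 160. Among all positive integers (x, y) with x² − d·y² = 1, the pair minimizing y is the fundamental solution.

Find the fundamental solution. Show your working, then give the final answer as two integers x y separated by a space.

721 57

√160 → a₀=12, period (1,1,1,5,1,1,1,24); ℓ=8 even so k=7
a_0=12:  p_0=12·1+0=12,  q_0=12·0+1=1
a_1=1:  p_1=1·12+1=13,  q_1=1·1+0=1
…
a_3=1:  p_3=1·25+13=38,  q_3=1·2+1=3
a_4=5:  p_4=5·38+25=215,  q_4=5·3+2=17
a_5=1:  p_5=1·215+38=253,  q_5=1·17+3=20
a_6=1:  p_6=1·253+215=468,  q_6=1·20+17=37
a_7=1:  p_7=1·468+253=721,  q_7=1·37+20=57
→ (721, 57).  Check: 721²=519841, 160·57²=519840, difference 1.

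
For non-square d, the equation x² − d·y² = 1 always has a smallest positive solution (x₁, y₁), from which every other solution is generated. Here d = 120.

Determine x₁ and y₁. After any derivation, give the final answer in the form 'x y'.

d=120: √d = [10; 1,20] (ℓ=2, even), read p_1/q_1
k=0  a_k=10  p_k/q_k = 10/1
k=1  a_k=1  p_k/q_k = 11/1
fundamental: x₁=11, y₁=1  (since 121 − 120·1 = 1)

11 1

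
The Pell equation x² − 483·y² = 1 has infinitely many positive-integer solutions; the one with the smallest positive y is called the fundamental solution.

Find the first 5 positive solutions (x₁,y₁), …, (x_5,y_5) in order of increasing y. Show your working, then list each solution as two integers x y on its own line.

√483 = [21; 1,42, …], period ℓ=2 (even) → k=1
k=0  a_k=21  p_k/q_k = 21/1
k=1  a_k=1  p_k/q_k = 22/1
fundamental: x₁=22, y₁=1  (since 484 − 483·1 = 1)
(x_2, y_2) = (22·22 + 483·1·1, 22·1 + 1·22) = (967, 44)
(x_3, y_3) = (22·967 + 483·1·44, 22·44 + 1·967) = (42526, 1935)
(x_4, y_4) = (22·42526 + 483·1·1935, 22·1935 + 1·42526) = (1870177, 85096)
(x_5, y_5) = (22·1870177 + 483·1·85096, 22·85096 + 1·1870177) = (82245262, 3742289)

22 1
967 44
42526 1935
1870177 85096
82245262 3742289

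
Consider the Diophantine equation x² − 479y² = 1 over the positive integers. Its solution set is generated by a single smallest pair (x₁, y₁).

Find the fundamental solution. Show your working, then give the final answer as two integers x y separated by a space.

√479 → a₀=21, period (1,7,1,3,2,21,2,3,1,7,1,42); ℓ=12 even so k=11
k=0  a_k=21  p_k/q_k = 21/1
…
k=3  a_k=1  p_k/q_k = 197/9
k=4  a_k=3  p_k/q_k = 766/35
k=5  a_k=2  p_k/q_k = 1729/79
…
k=7  a_k=2  p_k/q_k = 75879/3467
…
k=10  a_k=7  p_k/q_k = 2648849/121029
k=11  a_k=1  p_k/q_k = 2989440/136591
→ (2989440, 136591).  Check: 2989440²=8936751513600, 479·136591²=8936751513599, difference 1.

2989440 136591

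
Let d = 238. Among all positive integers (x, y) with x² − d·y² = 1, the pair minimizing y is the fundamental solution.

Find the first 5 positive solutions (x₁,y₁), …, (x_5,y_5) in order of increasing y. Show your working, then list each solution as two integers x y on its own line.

√238 = [15; 2,2,1,14,1,2,2,30, …], period ℓ=8 (even) → k=7
k=0  a_k=15  p_k/q_k = 15/1
k=1  a_k=2  p_k/q_k = 31/2
…
k=4  a_k=14  p_k/q_k = 1589/103
…
k=6  a_k=2  p_k/q_k = 4983/323
k=7  a_k=2  p_k/q_k = 11663/756
→ (11663, 756).  Check: 11663²=136025569, 238·756²=136025568, difference 1.
(x_2, y_2) = (11663·11663 + 238·756·756, 11663·756 + 756·11663) = (272051137, 17634456)
(x_3, y_3) = (11663·272051137 + 238·756·17634456, 11663·17634456 + 756·272051137) = (6345864809999, 411341319900)
(x_4, y_4) = (11663·6345864809999 + 238·756·411341319900, 11663·411341319900 + 756·6345864809999) = (148023642285985537, 9594947610352944)
(x_5, y_5) = (11663·148023642285985537 + 238·756·9594947610352944, 11663·9594947610352944 + 756·148023642285985537) = (3452799473617033826063, 223811747547751451844)

11663 756
272051137 17634456
6345864809999 411341319900
148023642285985537 9594947610352944
3452799473617033826063 223811747547751451844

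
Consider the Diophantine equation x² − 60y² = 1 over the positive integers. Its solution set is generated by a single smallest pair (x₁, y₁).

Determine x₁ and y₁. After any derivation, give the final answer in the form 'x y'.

√60 = [7; 1,2,1,14, …], period ℓ=4 (even) → k=3
a_0=7:  p_0=7·1+0=7,  q_0=7·0+1=1
a_1=1:  p_1=1·7+1=8,  q_1=1·1+0=1
a_2=2:  p_2=2·8+7=23,  q_2=2·1+1=3
a_3=1:  p_3=1·23+8=31,  q_3=1·3+1=4
(x₁, y₁) = (31, 4);  31² − 60·4² = 1 ✓

31 4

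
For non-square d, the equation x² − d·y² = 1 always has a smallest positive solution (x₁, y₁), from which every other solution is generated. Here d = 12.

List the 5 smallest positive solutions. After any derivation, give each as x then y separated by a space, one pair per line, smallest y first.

7 2
97 28
1351 390
18817 5432
262087 75658

√12 = [3; 2,6, …], period ℓ=2 (even) → k=1
i=0: a=3 ⇒ p=3, q=1
i=1: a=2 ⇒ p=7, q=2
(x₁, y₁) = (7, 2);  7² − 12·2² = 1 ✓
(7+2√12)^2 = 97 + 28√12
(7+2√12)^3 = 1351 + 390√12
(7+2√12)^4 = 18817 + 5432√12
(7+2√12)^5 = 262087 + 75658√12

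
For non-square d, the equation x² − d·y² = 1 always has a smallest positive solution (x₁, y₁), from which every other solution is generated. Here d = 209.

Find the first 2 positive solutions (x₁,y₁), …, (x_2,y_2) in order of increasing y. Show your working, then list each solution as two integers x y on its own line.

46551 3220
4333991201 299788440

√209 = [14; 2,5,3,2,3,5,2,28, …], period ℓ=8 (even) → k=7
step 0: (14, 1)  from 14·(1,0) + (0,1)
step 1: (29, 2)  from 2·(14,1) + (1,0)
step 2: (159, 11)  from 5·(29,2) + (14,1)
step 3: (506, 35)  from 3·(159,11) + (29,2)
step 4: (1171, 81)  from 2·(506,35) + (159,11)
step 5: (4019, 278)  from 3·(1171,81) + (506,35)
step 6: (21266, 1471)  from 5·(4019,278) + (1171,81)
step 7: (46551, 3220)  from 2·(21266,1471) + (4019,278)
fundamental: x₁=46551, y₁=3220  (since 2166995601 − 209·10368400 = 1)
(x_2, y_2) = (46551·46551 + 209·3220·3220, 46551·3220 + 3220·46551) = (4333991201, 299788440)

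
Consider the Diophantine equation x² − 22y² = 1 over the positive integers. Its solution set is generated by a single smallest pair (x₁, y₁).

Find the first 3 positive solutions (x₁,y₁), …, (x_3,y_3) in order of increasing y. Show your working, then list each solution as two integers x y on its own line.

197 42
77617 16548
30580901 6519870

d=22: √d = [4; 1,2,4,2,1,8] (ℓ=6, even), read p_5/q_5
k=0  a_k=4  p_k/q_k = 4/1
…
k=2  a_k=2  p_k/q_k = 14/3
k=3  a_k=4  p_k/q_k = 61/13
k=4  a_k=2  p_k/q_k = 136/29
k=5  a_k=1  p_k/q_k = 197/42
→ (197, 42).  Check: 197²=38809, 22·42²=38808, difference 1.
n=2: (197,42)∘(197,42) = (197·197+22·42·42, 197·42+42·197) = (77617,16548)
n=3: (77617,16548)∘(197,42) = (197·77617+22·42·16548, 197·16548+42·77617) = (30580901,6519870)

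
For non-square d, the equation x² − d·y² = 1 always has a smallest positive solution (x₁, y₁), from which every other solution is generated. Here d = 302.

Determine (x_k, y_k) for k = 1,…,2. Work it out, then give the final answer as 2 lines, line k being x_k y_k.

4276623 246092
36579008568257 2104885414632

√302 = [17; 2,1,1,1,4,…,1,2,34, …], period ℓ=16 (even) → k=15
k=0  a_k=17  p_k/q_k = 17/1
…
k=5  a_k=4  p_k/q_k = 643/37
k=6  a_k=2  p_k/q_k = 1425/82
k=7  a_k=1  p_k/q_k = 2068/119
…
k=10  a_k=2  p_k/q_k = 107675/6196
…
k=13  a_k=1  p_k/q_k = 1042237/59974
k=14  a_k=1  p_k/q_k = 1617193/93059
k=15  a_k=2  p_k/q_k = 4276623/246092
fundamental: x₁=4276623, y₁=246092  (since 18289504284129 − 302·60561272464 = 1)
(4276623+246092√302)^2 = 36579008568257 + 2104885414632√302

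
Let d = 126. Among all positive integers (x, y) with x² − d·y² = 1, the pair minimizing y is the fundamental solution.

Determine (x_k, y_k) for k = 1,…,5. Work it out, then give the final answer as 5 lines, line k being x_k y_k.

449 40
403201 35920
362074049 32256120
325142092801 28965959840
291977237261249 26011399680200

√126 = [11; 4,2,4,22, …], period ℓ=4 (even) → k=3
step 0: (11, 1)  from 11·(1,0) + (0,1)
step 1: (45, 4)  from 4·(11,1) + (1,0)
step 2: (101, 9)  from 2·(45,4) + (11,1)
step 3: (449, 40)  from 4·(101,9) + (45,4)
fundamental: x₁=449, y₁=40  (since 201601 − 126·1600 = 1)
(449+40√126)^2 = 403201 + 35920√126
(449+40√126)^3 = 362074049 + 32256120√126
(449+40√126)^4 = 325142092801 + 28965959840√126
(449+40√126)^5 = 291977237261249 + 26011399680200√126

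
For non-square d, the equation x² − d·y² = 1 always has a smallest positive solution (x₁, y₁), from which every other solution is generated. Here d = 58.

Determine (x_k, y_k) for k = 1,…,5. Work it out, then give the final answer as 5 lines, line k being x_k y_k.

√58 → a₀=7, period (1,1,1,1,1,1,14); ℓ=7 odd so k=13
step 0: (7, 1)  from 7·(1,0) + (0,1)
…
step 3: (23, 3)  from 1·(15,2) + (8,1)
…
step 7: (1447, 190)  from 14·(99,13) + (61,8)
…
step 12: (12071, 1585)  from 1·(7532,989) + (4539,596)
step 13: (19603, 2574)  from 1·(12071,1585) + (7532,989)
→ (19603, 2574).  Check: 19603²=384277609, 58·2574²=384277608, difference 1.
k=2:  x_2 = 19603·19603+58·2574·2574 = 768555217,  y_2 = 19603·2574+2574·19603 = 100916244
k=3:  x_3 = 19603·768555217+58·2574·100916244 = 30131975818099,  y_3 = 19603·100916244+2574·768555217 = 3956522259690
k=4:  x_4 = 19603·30131975818099+58·2574·3956522259690 = 1181354243155834177,  y_4 = 19603·3956522259690+2574·30131975818099 = 155119411612489896
k=5:  x_5 = 19603·1181354243155834177+58·2574·155119411612489896 = 46316174427035658925363,  y_5 = 19603·155119411612489896+2574·1181354243155834177 = 6081611647722756602886

19603 2574
768555217 100916244
30131975818099 3956522259690
1181354243155834177 155119411612489896
46316174427035658925363 6081611647722756602886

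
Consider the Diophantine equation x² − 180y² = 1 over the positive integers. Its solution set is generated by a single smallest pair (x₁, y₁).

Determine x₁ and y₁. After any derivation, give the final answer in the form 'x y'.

161 12

√180 → a₀=13, period (2,2,2,26); ℓ=4 even so k=3
a_0=13:  p_0=13·1+0=13,  q_0=13·0+1=1
…
a_2=2:  p_2=2·27+13=67,  q_2=2·2+1=5
a_3=2:  p_3=2·67+27=161,  q_3=2·5+2=12
(x₁, y₁) = (161, 12);  161² − 180·12² = 1 ✓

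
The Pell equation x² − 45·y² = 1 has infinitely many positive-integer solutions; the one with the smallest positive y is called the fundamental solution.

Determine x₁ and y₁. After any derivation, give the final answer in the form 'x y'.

161 24

√45 = [6; 1,2,2,2,1,12, …], period ℓ=6 (even) → k=5
i=0: a=6 ⇒ p=6, q=1
i=1: a=1 ⇒ p=7, q=1
i=2: a=2 ⇒ p=20, q=3
i=3: a=2 ⇒ p=47, q=7
i=4: a=2 ⇒ p=114, q=17
i=5: a=1 ⇒ p=161, q=24
(x₁, y₁) = (161, 24);  161² − 45·24² = 1 ✓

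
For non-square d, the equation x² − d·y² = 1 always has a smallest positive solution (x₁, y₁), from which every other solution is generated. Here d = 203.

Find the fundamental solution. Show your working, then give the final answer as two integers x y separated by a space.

√203 = [14; 4,28, …], period ℓ=2 (even) → k=1
i=0: a=14 ⇒ p=14, q=1
i=1: a=4 ⇒ p=57, q=4
→ (57, 4).  Check: 57²=3249, 203·4²=3248, difference 1.

57 4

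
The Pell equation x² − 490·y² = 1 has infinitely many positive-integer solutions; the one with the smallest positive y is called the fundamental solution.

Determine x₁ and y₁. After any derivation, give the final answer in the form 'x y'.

1039681 46968

d=490: √d = [22; 7,2,1,4,4,4,1,2,7,44] (ℓ=10, even), read p_9/q_9
k=0  a_k=22  p_k/q_k = 22/1
k=1  a_k=7  p_k/q_k = 155/7
…
k=3  a_k=1  p_k/q_k = 487/22
k=4  a_k=4  p_k/q_k = 2280/103
…
k=8  a_k=2  p_k/q_k = 141338/6385
k=9  a_k=7  p_k/q_k = 1039681/46968
fundamental: x₁=1039681, y₁=46968  (since 1080936581761 − 490·2205993024 = 1)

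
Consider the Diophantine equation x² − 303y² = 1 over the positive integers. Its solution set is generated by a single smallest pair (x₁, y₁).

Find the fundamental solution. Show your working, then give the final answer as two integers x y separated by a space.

[17; 2,2,5,2,2,34] for √303; ℓ=6 ⇒ convergent index 5
step 0: (17, 1)  from 17·(1,0) + (0,1)
…
step 3: (470, 27)  from 5·(87,5) + (35,2)
step 4: (1027, 59)  from 2·(470,27) + (87,5)
step 5: (2524, 145)  from 2·(1027,59) + (470,27)
fundamental: x₁=2524, y₁=145  (since 6370576 − 303·21025 = 1)

2524 145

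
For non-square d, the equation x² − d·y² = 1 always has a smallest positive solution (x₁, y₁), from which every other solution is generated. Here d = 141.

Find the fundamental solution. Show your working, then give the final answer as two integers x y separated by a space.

95 8

√141 = [11; 1,6,1,22, …], period ℓ=4 (even) → k=3
a_0=11:  p_0=11·1+0=11,  q_0=11·0+1=1
a_1=1:  p_1=1·11+1=12,  q_1=1·1+0=1
a_2=6:  p_2=6·12+11=83,  q_2=6·1+1=7
a_3=1:  p_3=1·83+12=95,  q_3=1·7+1=8
fundamental: x₁=95, y₁=8  (since 9025 − 141·64 = 1)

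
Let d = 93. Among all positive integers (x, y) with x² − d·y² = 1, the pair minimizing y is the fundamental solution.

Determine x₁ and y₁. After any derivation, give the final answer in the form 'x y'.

12151 1260

√93 = [9; 1,1,1,4,6,4,1,1,1,18, …], period ℓ=10 (even) → k=9
step 0: (9, 1)  from 9·(1,0) + (0,1)
step 1: (10, 1)  from 1·(9,1) + (1,0)
step 2: (19, 2)  from 1·(10,1) + (9,1)
step 3: (29, 3)  from 1·(19,2) + (10,1)
step 4: (135, 14)  from 4·(29,3) + (19,2)
…
step 7: (4330, 449)  from 1·(3491,362) + (839,87)
step 8: (7821, 811)  from 1·(4330,449) + (3491,362)
step 9: (12151, 1260)  from 1·(7821,811) + (4330,449)
(x₁, y₁) = (12151, 1260);  12151² − 93·1260² = 1 ✓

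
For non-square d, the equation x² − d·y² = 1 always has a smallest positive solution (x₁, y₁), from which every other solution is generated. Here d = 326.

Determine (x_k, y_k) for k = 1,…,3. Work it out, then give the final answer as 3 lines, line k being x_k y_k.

325 18
211249 11700
137311525 7604982

d=326: √d = [18; 18,36] (ℓ=2, even), read p_1/q_1
step 0: (18, 1)  from 18·(1,0) + (0,1)
step 1: (325, 18)  from 18·(18,1) + (1,0)
fundamental: x₁=325, y₁=18  (since 105625 − 326·324 = 1)
(325+18√326)^2 = 211249 + 11700√326
(325+18√326)^3 = 137311525 + 7604982√326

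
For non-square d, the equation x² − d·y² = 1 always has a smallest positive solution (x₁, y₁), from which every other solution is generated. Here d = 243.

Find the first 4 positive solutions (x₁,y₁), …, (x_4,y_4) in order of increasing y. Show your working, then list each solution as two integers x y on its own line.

70226 4505
9863382151 632736260
1385331749802026 88869073185015
194572614913330773601 12481839066348990520

[15; 1,1,2,3,15,3,2,1,1,30] for √243; ℓ=10 ⇒ convergent index 9
a_0=15:  p_0=15·1+0=15,  q_0=15·0+1=1
a_1=1:  p_1=1·15+1=16,  q_1=1·1+0=1
…
a_5=15:  p_5=15·265+78=4053,  q_5=15·17+5=260
a_6=3:  p_6=3·4053+265=12424,  q_6=3·260+17=797
a_7=2:  p_7=2·12424+4053=28901,  q_7=2·797+260=1854
a_8=1:  p_8=1·28901+12424=41325,  q_8=1·1854+797=2651
a_9=1:  p_9=1·41325+28901=70226,  q_9=1·2651+1854=4505
(x₁, y₁) = (70226, 4505);  70226² − 243·4505² = 1 ✓
n=2: (70226,4505)∘(70226,4505) = (70226·70226+243·4505·4505, 70226·4505+4505·70226) = (9863382151,632736260)
n=3: (9863382151,632736260)∘(70226,4505) = (70226·9863382151+243·4505·632736260, 70226·632736260+4505·9863382151) = (1385331749802026,88869073185015)
n=4: (1385331749802026,88869073185015)∘(70226,4505) = (70226·1385331749802026+243·4505·88869073185015, 70226·88869073185015+4505·1385331749802026) = (194572614913330773601,12481839066348990520)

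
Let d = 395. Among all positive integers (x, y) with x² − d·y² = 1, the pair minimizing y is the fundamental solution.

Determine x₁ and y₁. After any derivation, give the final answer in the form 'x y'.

√395 → a₀=19, period (1,6,1,38); ℓ=4 even so k=3
k=0  a_k=19  p_k/q_k = 19/1
k=1  a_k=1  p_k/q_k = 20/1
k=2  a_k=6  p_k/q_k = 139/7
k=3  a_k=1  p_k/q_k = 159/8
fundamental: x₁=159, y₁=8  (since 25281 − 395·64 = 1)

159 8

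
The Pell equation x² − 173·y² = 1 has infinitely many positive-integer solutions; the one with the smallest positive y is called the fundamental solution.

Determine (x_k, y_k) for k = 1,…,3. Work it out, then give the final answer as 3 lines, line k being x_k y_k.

2499849 190060
12498490045601 950242601880
62488675684008728649 4750926036134042180

[13; 6,1,1,6,26] for √173; ℓ=5 ⇒ convergent index 9
k=0  a_k=13  p_k/q_k = 13/1
k=1  a_k=6  p_k/q_k = 79/6
…
k=3  a_k=1  p_k/q_k = 171/13
k=4  a_k=6  p_k/q_k = 1118/85
k=5  a_k=26  p_k/q_k = 29239/2223
k=6  a_k=6  p_k/q_k = 176552/13423
k=7  a_k=1  p_k/q_k = 205791/15646
k=8  a_k=1  p_k/q_k = 382343/29069
k=9  a_k=6  p_k/q_k = 2499849/190060
fundamental: x₁=2499849, y₁=190060  (since 6249245022801 − 173·36122803600 = 1)
n=2: (2499849,190060)∘(2499849,190060) = (2499849·2499849+173·190060·190060, 2499849·190060+190060·2499849) = (12498490045601,950242601880)
n=3: (12498490045601,950242601880)∘(2499849,190060) = (2499849·12498490045601+173·190060·950242601880, 2499849·950242601880+190060·12498490045601) = (62488675684008728649,4750926036134042180)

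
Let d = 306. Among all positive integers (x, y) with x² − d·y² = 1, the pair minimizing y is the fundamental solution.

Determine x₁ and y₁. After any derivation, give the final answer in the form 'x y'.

35 2

√306 → a₀=17, period (2,34); ℓ=2 even so k=1
k=0  a_k=17  p_k/q_k = 17/1
k=1  a_k=2  p_k/q_k = 35/2
→ (35, 2).  Check: 35²=1225, 306·2²=1224, difference 1.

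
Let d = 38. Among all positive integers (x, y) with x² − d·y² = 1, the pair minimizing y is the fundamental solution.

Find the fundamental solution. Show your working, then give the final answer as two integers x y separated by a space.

[6; 6,12] for √38; ℓ=2 ⇒ convergent index 1
a_0=6:  p_0=6·1+0=6,  q_0=6·0+1=1
a_1=6:  p_1=6·6+1=37,  q_1=6·1+0=6
→ (37, 6).  Check: 37²=1369, 38·6²=1368, difference 1.

37 6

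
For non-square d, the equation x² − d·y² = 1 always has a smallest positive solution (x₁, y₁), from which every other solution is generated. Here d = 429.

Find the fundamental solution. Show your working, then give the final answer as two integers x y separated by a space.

1524095 73584

√429 = [20; 1,2,2,9,1,12,1,9,2,2,1,40, …], period ℓ=12 (even) → k=11
k=0  a_k=20  p_k/q_k = 20/1
k=1  a_k=1  p_k/q_k = 21/1
…
k=4  a_k=9  p_k/q_k = 1367/66
…
k=6  a_k=12  p_k/q_k = 19511/942
k=7  a_k=1  p_k/q_k = 21023/1015
k=8  a_k=9  p_k/q_k = 208718/10077
…
k=10  a_k=2  p_k/q_k = 1085636/52415
k=11  a_k=1  p_k/q_k = 1524095/73584
→ (1524095, 73584).  Check: 1524095²=2322865569025, 429·73584²=2322865569024, difference 1.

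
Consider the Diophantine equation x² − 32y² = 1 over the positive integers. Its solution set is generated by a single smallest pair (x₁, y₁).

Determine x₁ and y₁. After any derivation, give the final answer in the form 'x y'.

17 3

√32 → a₀=5, period (1,1,1,10); ℓ=4 even so k=3
a_0=5:  p_0=5·1+0=5,  q_0=5·0+1=1
…
a_2=1:  p_2=1·6+5=11,  q_2=1·1+1=2
a_3=1:  p_3=1·11+6=17,  q_3=1·2+1=3
→ (17, 3).  Check: 17²=289, 32·3²=288, difference 1.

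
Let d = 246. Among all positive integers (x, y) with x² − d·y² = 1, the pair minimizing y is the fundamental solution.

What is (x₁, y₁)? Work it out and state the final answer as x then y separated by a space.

88805 5662

√246 → a₀=15, period (1,2,5,1,14,1,5,2,1,30); ℓ=10 even so k=9
a_0=15:  p_0=15·1+0=15,  q_0=15·0+1=1
…
a_4=1:  p_4=1·251+47=298,  q_4=1·16+3=19
…
a_7=5:  p_7=5·4721+4423=28028,  q_7=5·301+282=1787
a_8=2:  p_8=2·28028+4721=60777,  q_8=2·1787+301=3875
a_9=1:  p_9=1·60777+28028=88805,  q_9=1·3875+1787=5662
(x₁, y₁) = (88805, 5662);  88805² − 246·5662² = 1 ✓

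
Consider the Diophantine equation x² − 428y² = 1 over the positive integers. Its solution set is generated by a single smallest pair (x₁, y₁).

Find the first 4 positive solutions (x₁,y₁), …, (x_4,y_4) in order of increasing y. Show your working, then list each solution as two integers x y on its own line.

d=428: √d = [20; 1,2,4,1,5,10,5,1,4,2,1,40] (ℓ=12, even), read p_11/q_11
a_0=20:  p_0=20·1+0=20,  q_0=20·0+1=1
a_1=1:  p_1=1·20+1=21,  q_1=1·1+0=1
…
a_4=1:  p_4=1·269+62=331,  q_4=1·13+3=16
a_5=5:  p_5=5·331+269=1924,  q_5=5·16+13=93
…
a_7=5:  p_7=5·19571+1924=99779,  q_7=5·946+93=4823
a_8=1:  p_8=1·99779+19571=119350,  q_8=1·4823+946=5769
a_9=4:  p_9=4·119350+99779=577179,  q_9=4·5769+4823=27899
a_10=2:  p_10=2·577179+119350=1273708,  q_10=2·27899+5769=61567
a_11=1:  p_11=1·1273708+577179=1850887,  q_11=1·61567+27899=89466
(x₁, y₁) = (1850887, 89466);  1850887² − 428·89466² = 1 ✓
k=2:  x_2 = 1850887·1850887+428·89466·89466 = 6851565373537,  y_2 = 1850887·89466+89466·1850887 = 331182912684
k=3:  x_3 = 1850887·6851565373537+428·89466·331182912684 = 25362946559057703751,  y_3 = 1850887·331182912684+89466·6851565373537 = 1225964295417811950
k=4:  x_4 = 1850887·25362946559057703751+428·89466·1225964295417811950 = 93887896135702420679780737,  y_4 = 1850887·1225964295417811950+89466·25362946559057703751 = 4538242753705644230486616

1850887 89466
6851565373537 331182912684
25362946559057703751 1225964295417811950
93887896135702420679780737 4538242753705644230486616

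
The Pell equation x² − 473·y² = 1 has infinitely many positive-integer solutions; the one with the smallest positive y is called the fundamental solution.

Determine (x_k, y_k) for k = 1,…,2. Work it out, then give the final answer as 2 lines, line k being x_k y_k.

d=473: √d = [21; 1,2,1,42] (ℓ=4, even), read p_3/q_3
k=0  a_k=21  p_k/q_k = 21/1
…
k=2  a_k=2  p_k/q_k = 65/3
k=3  a_k=1  p_k/q_k = 87/4
(x₁, y₁) = (87, 4);  87² − 473·4² = 1 ✓
k=2:  x_2 = 87·87+473·4·4 = 15137,  y_2 = 87·4+4·87 = 696

87 4
15137 696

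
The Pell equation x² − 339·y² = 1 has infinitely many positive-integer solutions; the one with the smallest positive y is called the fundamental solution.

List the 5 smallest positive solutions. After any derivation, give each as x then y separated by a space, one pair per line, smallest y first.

97970 5321
19196241799 1042596740
3761311617998090 204286405230279
736991398411349512801 40027878239778270520
144406094600958511920229850 7843062462097867920458521

√339 → a₀=18, period (2,2,2,1,17,1,2,2,2,36); ℓ=10 even so k=9
step 0: (18, 1)  from 18·(1,0) + (0,1)
step 1: (37, 2)  from 2·(18,1) + (1,0)
step 2: (92, 5)  from 2·(37,2) + (18,1)
step 3: (221, 12)  from 2·(92,5) + (37,2)
step 4: (313, 17)  from 1·(221,12) + (92,5)
…
step 6: (5855, 318)  from 1·(5542,301) + (313,17)
step 7: (17252, 937)  from 2·(5855,318) + (5542,301)
step 8: (40359, 2192)  from 2·(17252,937) + (5855,318)
step 9: (97970, 5321)  from 2·(40359,2192) + (17252,937)
(x₁, y₁) = (97970, 5321);  97970² − 339·5321² = 1 ✓
n=2: (97970,5321)∘(97970,5321) = (97970·97970+339·5321·5321, 97970·5321+5321·97970) = (19196241799,1042596740)
n=3: (19196241799,1042596740)∘(97970,5321) = (97970·19196241799+339·5321·1042596740, 97970·1042596740+5321·19196241799) = (3761311617998090,204286405230279)
n=4: (3761311617998090,204286405230279)∘(97970,5321) = (97970·3761311617998090+339·5321·204286405230279, 97970·204286405230279+5321·3761311617998090) = (736991398411349512801,40027878239778270520)
n=5: (736991398411349512801,40027878239778270520)∘(97970,5321) = (97970·736991398411349512801+339·5321·40027878239778270520, 97970·40027878239778270520+5321·736991398411349512801) = (144406094600958511920229850,7843062462097867920458521)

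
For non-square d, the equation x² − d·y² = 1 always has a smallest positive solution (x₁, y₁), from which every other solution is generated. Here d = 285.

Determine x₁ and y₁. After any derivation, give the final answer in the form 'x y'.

√285 = [16; 1,7,2,7,1,32, …], period ℓ=6 (even) → k=5
a_0=16:  p_0=16·1+0=16,  q_0=16·0+1=1
a_1=1:  p_1=1·16+1=17,  q_1=1·1+0=1
a_2=7:  p_2=7·17+16=135,  q_2=7·1+1=8
a_3=2:  p_3=2·135+17=287,  q_3=2·8+1=17
a_4=7:  p_4=7·287+135=2144,  q_4=7·17+8=127
a_5=1:  p_5=1·2144+287=2431,  q_5=1·127+17=144
(x₁, y₁) = (2431, 144);  2431² − 285·144² = 1 ✓

2431 144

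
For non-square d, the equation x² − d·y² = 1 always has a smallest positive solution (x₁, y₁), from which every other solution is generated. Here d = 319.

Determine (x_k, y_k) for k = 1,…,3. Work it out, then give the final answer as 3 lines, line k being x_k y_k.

√319 = [17; 1,6,5,1,4,…,6,1,34, …], period ℓ=14 (even) → k=13
step 0: (17, 1)  from 17·(1,0) + (0,1)
step 1: (18, 1)  from 1·(17,1) + (1,0)
step 2: (125, 7)  from 6·(18,1) + (17,1)
step 3: (643, 36)  from 5·(125,7) + (18,1)
…
step 6: (11913, 667)  from 3·(3715,208) + (768,43)
step 7: (15628, 875)  from 1·(11913,667) + (3715,208)
step 8: (58797, 3292)  from 3·(15628,875) + (11913,667)
step 9: (250816, 14043)  from 4·(58797,3292) + (15628,875)
step 10: (309613, 17335)  from 1·(250816,14043) + (58797,3292)
step 11: (1798881, 100718)  from 5·(309613,17335) + (250816,14043)
step 12: (11102899, 621643)  from 6·(1798881,100718) + (309613,17335)
step 13: (12901780, 722361)  from 1·(11102899,621643) + (1798881,100718)
→ (12901780, 722361).  Check: 12901780²=166455927168400, 319·722361²=166455927168399, difference 1.
n=2: (12901780,722361)∘(12901780,722361) = (12901780·12901780+319·722361·722361, 12901780·722361+722361·12901780) = (332911854336799,18639485405160)
n=3: (332911854336799,18639485405160)∘(12901780,722361) = (12901780·332911854336799+319·722361·18639485405160, 12901780·18639485405160+722361·332911854336799) = (8590311008090840302660,480965080021169647239)

12901780 722361
332911854336799 18639485405160
8590311008090840302660 480965080021169647239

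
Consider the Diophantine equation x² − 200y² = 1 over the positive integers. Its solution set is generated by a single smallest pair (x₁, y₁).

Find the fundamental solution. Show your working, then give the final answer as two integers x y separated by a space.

99 7

√200 = [14; 7,28, …], period ℓ=2 (even) → k=1
a_0=14:  p_0=14·1+0=14,  q_0=14·0+1=1
a_1=7:  p_1=7·14+1=99,  q_1=7·1+0=7
→ (99, 7).  Check: 99²=9801, 200·7²=9800, difference 1.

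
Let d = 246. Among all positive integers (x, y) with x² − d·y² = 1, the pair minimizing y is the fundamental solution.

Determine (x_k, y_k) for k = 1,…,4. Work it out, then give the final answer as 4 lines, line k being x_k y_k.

88805 5662
15772656049 1005627820
2801381440774085 178609557104538
497553357680112580801 31722843436331366360

d=246: √d = [15; 1,2,5,1,14,1,5,2,1,30] (ℓ=10, even), read p_9/q_9
a_0=15:  p_0=15·1+0=15,  q_0=15·0+1=1
a_1=1:  p_1=1·15+1=16,  q_1=1·1+0=1
a_2=2:  p_2=2·16+15=47,  q_2=2·1+1=3
a_3=5:  p_3=5·47+16=251,  q_3=5·3+1=16
…
a_5=14:  p_5=14·298+251=4423,  q_5=14·19+16=282
a_6=1:  p_6=1·4423+298=4721,  q_6=1·282+19=301
…
a_8=2:  p_8=2·28028+4721=60777,  q_8=2·1787+301=3875
a_9=1:  p_9=1·60777+28028=88805,  q_9=1·3875+1787=5662
(x₁, y₁) = (88805, 5662);  88805² − 246·5662² = 1 ✓
k=2:  x_2 = 88805·88805+246·5662·5662 = 15772656049,  y_2 = 88805·5662+5662·88805 = 1005627820
k=3:  x_3 = 88805·15772656049+246·5662·1005627820 = 2801381440774085,  y_3 = 88805·1005627820+5662·15772656049 = 178609557104538
k=4:  x_4 = 88805·2801381440774085+246·5662·178609557104538 = 497553357680112580801,  y_4 = 88805·178609557104538+5662·2801381440774085 = 31722843436331366360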